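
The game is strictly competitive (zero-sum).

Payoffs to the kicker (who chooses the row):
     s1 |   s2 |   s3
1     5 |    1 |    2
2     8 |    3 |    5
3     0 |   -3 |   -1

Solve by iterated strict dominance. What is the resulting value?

Column s1 is strictly dominated by s2 for the goalkeeper (1<5, 3<8, -3<0); eliminate s1.
Column s3 is strictly dominated by s2 for the goalkeeper (1<2, 3<5, -3<-1); eliminate s3.
Row 1 is strictly dominated by row 2 (3>1); eliminate 1.
Row 3 is strictly dominated by row 2 (3>-3); eliminate 3.
Only (2, s2) remains, with payoff 3.

3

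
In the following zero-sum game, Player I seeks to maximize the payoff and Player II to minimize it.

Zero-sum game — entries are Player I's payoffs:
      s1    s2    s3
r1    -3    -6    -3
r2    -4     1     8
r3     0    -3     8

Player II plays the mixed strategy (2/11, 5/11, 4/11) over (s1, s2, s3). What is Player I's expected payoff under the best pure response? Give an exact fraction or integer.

29/11

r1: (-3)·(2/11) + (-6)·(5/11) + (-3)·(4/11) = -48/11.
r2: (-4)·(2/11) + (1)·(5/11) + (8)·(4/11) = 29/11.
r3: (0)·(2/11) + (-3)·(5/11) + (8)·(4/11) = 17/11.
The best pure response is r2 with expected payoff 29/11.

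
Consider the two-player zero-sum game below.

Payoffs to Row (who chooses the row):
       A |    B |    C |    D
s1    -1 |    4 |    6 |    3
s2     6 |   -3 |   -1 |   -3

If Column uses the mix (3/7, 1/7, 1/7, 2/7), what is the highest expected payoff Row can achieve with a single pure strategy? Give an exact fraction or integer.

13/7

s1: (-1)·(3/7) + (4)·(1/7) + (6)·(1/7) + (3)·(2/7) = 13/7.
s2: (6)·(3/7) + (-3)·(1/7) + (-1)·(1/7) + (-3)·(2/7) = 8/7.
The best pure response is s1 with expected payoff 13/7.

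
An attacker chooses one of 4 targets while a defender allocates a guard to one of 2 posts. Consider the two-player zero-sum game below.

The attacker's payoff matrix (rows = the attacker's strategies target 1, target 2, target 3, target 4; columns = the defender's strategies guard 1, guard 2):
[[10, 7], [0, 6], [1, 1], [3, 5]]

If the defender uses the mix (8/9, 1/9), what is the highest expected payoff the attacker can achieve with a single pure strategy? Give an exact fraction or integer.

29/3

target 1: (10)·(8/9) + (7)·(1/9) = 29/3.
target 2: (0)·(8/9) + (6)·(1/9) = 2/3.
target 3: (1)·(8/9) + (1)·(1/9) = 1.
target 4: (3)·(8/9) + (5)·(1/9) = 29/9.
The best pure response is target 1 with expected payoff 29/3.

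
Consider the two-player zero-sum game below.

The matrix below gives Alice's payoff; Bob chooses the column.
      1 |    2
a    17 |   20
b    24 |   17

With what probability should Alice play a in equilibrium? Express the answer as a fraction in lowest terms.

7/10

Row minima are 17 and 17, so Alice's maximin is 17; column maxima are 24 and 20, so Bob's minimax is 20. These differ, so the equilibrium is in mixed strategies.
Let Alice play a with probability p. Bob is indifferent when 17p + 24(1−p) = 20p + 17(1−p), giving p = 7/10.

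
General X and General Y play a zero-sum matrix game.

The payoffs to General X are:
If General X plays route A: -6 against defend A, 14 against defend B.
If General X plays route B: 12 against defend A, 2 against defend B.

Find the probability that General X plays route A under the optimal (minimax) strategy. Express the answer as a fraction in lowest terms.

1/3

Row minima are -6 and 2, so General X's maximin is 2; column maxima are 12 and 14, so General Y's minimax is 12. These differ, so the equilibrium is in mixed strategies.
Let General X play route A with probability p. General Y is indifferent when −6p + 12(1−p) = 14p + 2(1−p), giving p = 1/3.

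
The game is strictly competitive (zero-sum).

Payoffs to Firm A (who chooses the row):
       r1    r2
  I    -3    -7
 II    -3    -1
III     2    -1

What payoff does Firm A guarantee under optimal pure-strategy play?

Row minima: -7, -3, -1 → Firm A's maximin is -1.
Column maxima: 2, -1 → Firm B's minimax is -1.
They coincide at (III, r2), so the value is -1.

-1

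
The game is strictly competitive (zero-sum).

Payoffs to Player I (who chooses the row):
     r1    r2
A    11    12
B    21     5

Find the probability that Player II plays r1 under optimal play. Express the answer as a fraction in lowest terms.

Row minima are 11 and 5, so Player I's maximin is 11; column maxima are 21 and 12, so Player II's minimax is 12. These differ, so the equilibrium is in mixed strategies.
Let Player II play r1 with probability q. Player I is indifferent when 11q + 12(1−q) = 21q + 5(1−q), giving q = 7/17.

7/17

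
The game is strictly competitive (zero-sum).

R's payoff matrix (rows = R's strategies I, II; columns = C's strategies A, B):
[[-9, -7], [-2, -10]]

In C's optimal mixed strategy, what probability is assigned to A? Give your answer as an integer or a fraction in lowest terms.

Row minima are -9 and -10, so R's maximin is -9; column maxima are -2 and -7, so C's minimax is -7. These differ, so the equilibrium is in mixed strategies.
Let C play A with probability q. R is indifferent when −9q − 7(1−q) = −2q − 10(1−q), giving q = 3/10.

3/10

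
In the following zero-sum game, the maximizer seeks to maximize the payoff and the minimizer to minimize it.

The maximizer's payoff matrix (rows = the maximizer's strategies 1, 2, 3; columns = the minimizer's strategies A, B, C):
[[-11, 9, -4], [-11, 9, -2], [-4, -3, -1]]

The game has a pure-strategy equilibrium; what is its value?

Row minima: -11, -11, -4 → the maximizer's maximin is -4.
Column maxima: -4, 9, -1 → the minimizer's minimax is -4.
They coincide at (3, A), so the value is -4.

-4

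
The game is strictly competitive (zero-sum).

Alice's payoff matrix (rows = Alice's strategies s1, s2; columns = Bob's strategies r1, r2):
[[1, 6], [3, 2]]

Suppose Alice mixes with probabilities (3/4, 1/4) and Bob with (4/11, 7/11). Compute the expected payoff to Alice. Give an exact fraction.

41/11

Against (4/11, 7/11), each row's expected payoff is s1: 46/11; s2: 26/11.
Taking the (3/4, 1/4)-weighted average: (3/4)·(46/11) + (1/4)·(26/11) = 41/11.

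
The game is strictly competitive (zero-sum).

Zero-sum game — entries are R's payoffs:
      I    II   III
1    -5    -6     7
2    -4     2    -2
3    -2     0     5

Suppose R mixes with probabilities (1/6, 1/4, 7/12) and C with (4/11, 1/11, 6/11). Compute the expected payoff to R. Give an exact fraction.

Against (4/11, 1/11, 6/11), each row's expected payoff is 1: 16/11; 2: -26/11; 3: 2.
Taking the (1/6, 1/4, 7/12)-weighted average: (1/6)·(16/11) + (1/4)·(-26/11) + (7/12)·(2) = 9/11.

9/11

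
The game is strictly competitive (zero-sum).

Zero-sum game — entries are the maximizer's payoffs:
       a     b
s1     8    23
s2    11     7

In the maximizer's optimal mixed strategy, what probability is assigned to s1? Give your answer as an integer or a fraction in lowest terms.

4/19

Row minima are 8 and 7, so the maximizer's maximin is 8; column maxima are 11 and 23, so the minimizer's minimax is 11. These differ, so the equilibrium is in mixed strategies.
Let the maximizer play s1 with probability p. The minimizer is indifferent when 8p + 11(1−p) = 23p + 7(1−p), giving p = 4/19.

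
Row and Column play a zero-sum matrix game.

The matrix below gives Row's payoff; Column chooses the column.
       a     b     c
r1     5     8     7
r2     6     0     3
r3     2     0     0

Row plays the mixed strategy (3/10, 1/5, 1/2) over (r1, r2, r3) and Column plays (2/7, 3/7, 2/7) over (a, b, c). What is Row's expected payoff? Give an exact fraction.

20/7

Against (2/7, 3/7, 2/7), each row's expected payoff is r1: 48/7; r2: 18/7; r3: 4/7.
Taking the (3/10, 1/5, 1/2)-weighted average: (3/10)·(48/7) + (1/5)·(18/7) + (1/2)·(4/7) = 20/7.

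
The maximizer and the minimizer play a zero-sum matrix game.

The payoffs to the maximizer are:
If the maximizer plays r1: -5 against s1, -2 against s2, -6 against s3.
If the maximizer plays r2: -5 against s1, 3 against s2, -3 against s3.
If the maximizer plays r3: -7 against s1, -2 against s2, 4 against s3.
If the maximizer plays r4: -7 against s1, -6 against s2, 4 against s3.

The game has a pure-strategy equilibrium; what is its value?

-5

Row minima: -6, -5, -7, -7 → the maximizer's maximin is -5.
Column maxima: -5, 3, 4 → the minimizer's minimax is -5.
They coincide at (r2, s1), so the value is -5.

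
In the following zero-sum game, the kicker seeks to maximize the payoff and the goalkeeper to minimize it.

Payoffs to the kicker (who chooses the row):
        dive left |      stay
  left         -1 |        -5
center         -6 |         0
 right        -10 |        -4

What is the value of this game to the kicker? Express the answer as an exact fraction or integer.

-3

Row right is strictly dominated by row center, so the kicker never plays it.
The remaining 2×2 game on (left, center) × (dive left, stay) has no saddle point. Let the kicker play left with probability p; indifference gives −p − 6(1−p) = −5p, so p = 3/5.
Similarly the goalkeeper's optimal q on dive left is 1/2, and the value is -1·(1/2) + (-5)·(1/2) = -3.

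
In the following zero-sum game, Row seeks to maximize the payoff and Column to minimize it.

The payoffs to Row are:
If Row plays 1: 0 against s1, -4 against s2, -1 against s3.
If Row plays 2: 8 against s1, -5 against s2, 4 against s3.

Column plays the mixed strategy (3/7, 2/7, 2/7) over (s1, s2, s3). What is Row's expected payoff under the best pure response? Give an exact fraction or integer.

22/7

1: (0)·(3/7) + (-4)·(2/7) + (-1)·(2/7) = -10/7.
2: (8)·(3/7) + (-5)·(2/7) + (4)·(2/7) = 22/7.
The best pure response is 2 with expected payoff 22/7.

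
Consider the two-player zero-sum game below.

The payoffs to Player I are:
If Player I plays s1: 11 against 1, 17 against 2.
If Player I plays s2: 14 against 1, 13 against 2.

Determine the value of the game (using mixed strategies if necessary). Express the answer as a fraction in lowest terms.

95/7

Row minima are 11 and 13, so Player I's maximin is 13; column maxima are 14 and 17, so Player II's minimax is 14. These differ, so the equilibrium is in mixed strategies.
Let Player I play s1 with probability p. Player II is indifferent when 11p + 14(1−p) = 17p + 13(1−p), giving p = 1/7.
Let Player II play 1 with probability q. Player I is indifferent when 11q + 17(1−q) = 14q + 13(1−q), giving q = 4/7.
The value is 11·(4/7) + (17)·(3/7) = 95/7.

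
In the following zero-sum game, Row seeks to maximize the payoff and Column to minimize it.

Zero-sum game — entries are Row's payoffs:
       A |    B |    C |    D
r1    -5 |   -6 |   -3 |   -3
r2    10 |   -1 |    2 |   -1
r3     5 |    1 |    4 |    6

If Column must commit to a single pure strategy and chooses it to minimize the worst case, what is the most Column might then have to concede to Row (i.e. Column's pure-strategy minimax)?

The worst case (largest entry) in each column is A: 10, B: 1, C: 4, D: 6.
The best (smallest) of these is 1.

1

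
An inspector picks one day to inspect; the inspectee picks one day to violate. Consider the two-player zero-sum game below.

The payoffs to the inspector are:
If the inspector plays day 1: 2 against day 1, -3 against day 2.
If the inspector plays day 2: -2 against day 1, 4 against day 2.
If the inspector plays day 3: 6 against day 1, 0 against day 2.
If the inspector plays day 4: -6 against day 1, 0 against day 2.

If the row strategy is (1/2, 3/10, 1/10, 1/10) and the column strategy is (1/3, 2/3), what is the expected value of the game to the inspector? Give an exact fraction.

Against (1/3, 2/3), each row's expected payoff is day 1: -4/3; day 2: 2; day 3: 2; day 4: -2.
Taking the (1/2, 3/10, 1/10, 1/10)-weighted average: (1/2)·(-4/3) + (3/10)·(2) + (1/10)·(2) + (1/10)·(-2) = -1/15.

-1/15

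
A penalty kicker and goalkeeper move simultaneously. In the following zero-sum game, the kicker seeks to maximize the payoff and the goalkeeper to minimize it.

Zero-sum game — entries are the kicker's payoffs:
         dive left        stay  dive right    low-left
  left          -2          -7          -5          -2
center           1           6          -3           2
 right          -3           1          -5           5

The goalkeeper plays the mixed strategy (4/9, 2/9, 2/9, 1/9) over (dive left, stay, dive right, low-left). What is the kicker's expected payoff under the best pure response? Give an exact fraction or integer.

left: (-2)·(4/9) + (-7)·(2/9) + (-5)·(2/9) + (-2)·(1/9) = -34/9.
center: (1)·(4/9) + (6)·(2/9) + (-3)·(2/9) + (2)·(1/9) = 4/3.
right: (-3)·(4/9) + (1)·(2/9) + (-5)·(2/9) + (5)·(1/9) = -5/3.
The best pure response is center with expected payoff 4/3.

4/3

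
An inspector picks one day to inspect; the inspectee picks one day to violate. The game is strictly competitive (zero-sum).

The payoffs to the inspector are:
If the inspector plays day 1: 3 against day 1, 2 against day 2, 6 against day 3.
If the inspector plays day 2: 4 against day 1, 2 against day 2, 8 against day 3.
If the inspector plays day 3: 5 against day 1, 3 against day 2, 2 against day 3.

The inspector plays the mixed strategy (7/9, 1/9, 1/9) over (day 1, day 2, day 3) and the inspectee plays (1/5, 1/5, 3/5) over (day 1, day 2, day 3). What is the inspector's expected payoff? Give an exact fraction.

Against (1/5, 1/5, 3/5), each row's expected payoff is day 1: 23/5; day 2: 6; day 3: 14/5.
Taking the (7/9, 1/9, 1/9)-weighted average: (7/9)·(23/5) + (1/9)·(6) + (1/9)·(14/5) = 41/9.

41/9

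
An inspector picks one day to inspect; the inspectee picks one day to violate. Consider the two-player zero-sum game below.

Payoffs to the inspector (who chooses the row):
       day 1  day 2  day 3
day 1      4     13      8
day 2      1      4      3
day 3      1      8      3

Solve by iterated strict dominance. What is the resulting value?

4

Column day 3 is strictly dominated by day 1 for the inspectee (4<8, 1<3, 1<3); eliminate day 3.
Column day 2 is strictly dominated by day 1 for the inspectee (4<13, 1<4, 1<8); eliminate day 2.
Row day 3 is strictly dominated by row day 1 (4>1); eliminate day 3.
Row day 2 is strictly dominated by row day 1 (4>1); eliminate day 2.
Only (day 1, day 1) remains, with payoff 4.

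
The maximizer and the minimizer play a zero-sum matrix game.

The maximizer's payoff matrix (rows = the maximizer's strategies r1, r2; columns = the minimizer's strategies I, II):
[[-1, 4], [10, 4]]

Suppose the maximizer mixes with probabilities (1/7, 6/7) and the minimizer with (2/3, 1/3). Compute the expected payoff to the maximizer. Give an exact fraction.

Against (2/3, 1/3), each row's expected payoff is r1: 2/3; r2: 8.
Taking the (1/7, 6/7)-weighted average: (1/7)·(2/3) + (6/7)·(8) = 146/21.

146/21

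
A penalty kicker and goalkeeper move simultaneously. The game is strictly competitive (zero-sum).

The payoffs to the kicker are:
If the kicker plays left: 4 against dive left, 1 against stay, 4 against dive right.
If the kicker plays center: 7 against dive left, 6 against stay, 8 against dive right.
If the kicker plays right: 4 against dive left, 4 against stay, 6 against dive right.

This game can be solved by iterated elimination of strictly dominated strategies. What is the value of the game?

6

Column dive right is strictly dominated by stay for the goalkeeper (1<4, 6<8, 4<6); eliminate dive right.
Row left is strictly dominated by row center (7>4, 6>1); eliminate left.
Row right is strictly dominated by row center (7>4, 6>4); eliminate right.
Column dive left is strictly dominated by stay for the goalkeeper (6<7); eliminate dive left.
Only (center, stay) remains, with payoff 6.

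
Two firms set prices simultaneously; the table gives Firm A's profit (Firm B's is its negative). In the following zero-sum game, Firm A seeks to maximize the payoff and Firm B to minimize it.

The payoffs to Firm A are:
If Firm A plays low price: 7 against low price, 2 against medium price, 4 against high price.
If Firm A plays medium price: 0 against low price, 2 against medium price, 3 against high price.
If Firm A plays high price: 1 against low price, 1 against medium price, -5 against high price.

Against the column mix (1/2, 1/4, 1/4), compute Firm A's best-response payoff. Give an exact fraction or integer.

low price: (7)·(1/2) + (2)·(1/4) + (4)·(1/4) = 5.
medium price: (0)·(1/2) + (2)·(1/4) + (3)·(1/4) = 5/4.
high price: (1)·(1/2) + (1)·(1/4) + (-5)·(1/4) = -1/2.
The best pure response is low price with expected payoff 5.

5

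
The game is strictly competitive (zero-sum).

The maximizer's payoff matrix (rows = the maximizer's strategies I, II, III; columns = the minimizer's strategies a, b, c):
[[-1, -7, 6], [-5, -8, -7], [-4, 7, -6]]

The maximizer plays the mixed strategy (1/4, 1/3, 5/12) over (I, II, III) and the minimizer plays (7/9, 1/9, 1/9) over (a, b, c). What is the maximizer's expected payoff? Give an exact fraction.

-359/108

Against (7/9, 1/9, 1/9), each row's expected payoff is I: -8/9; II: -50/9; III: -3.
Taking the (1/4, 1/3, 5/12)-weighted average: (1/4)·(-8/9) + (1/3)·(-50/9) + (5/12)·(-3) = -359/108.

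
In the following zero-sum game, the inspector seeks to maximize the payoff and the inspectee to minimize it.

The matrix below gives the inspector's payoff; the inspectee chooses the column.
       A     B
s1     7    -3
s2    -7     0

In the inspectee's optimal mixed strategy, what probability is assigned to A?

3/17

Row minima are -3 and -7, so the inspector's maximin is -3; column maxima are 7 and 0, so the inspectee's minimax is 0. These differ, so the equilibrium is in mixed strategies.
Let the inspectee play A with probability q. The inspector is indifferent when 7q − 3(1−q) = −7q, giving q = 3/17.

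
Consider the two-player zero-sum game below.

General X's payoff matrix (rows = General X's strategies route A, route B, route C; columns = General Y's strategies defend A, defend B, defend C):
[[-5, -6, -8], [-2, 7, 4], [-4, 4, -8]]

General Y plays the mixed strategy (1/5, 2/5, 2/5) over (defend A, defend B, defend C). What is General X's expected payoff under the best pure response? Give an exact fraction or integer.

route A: (-5)·(1/5) + (-6)·(2/5) + (-8)·(2/5) = -33/5.
route B: (-2)·(1/5) + (7)·(2/5) + (4)·(2/5) = 4.
route C: (-4)·(1/5) + (4)·(2/5) + (-8)·(2/5) = -12/5.
The best pure response is route B with expected payoff 4.

4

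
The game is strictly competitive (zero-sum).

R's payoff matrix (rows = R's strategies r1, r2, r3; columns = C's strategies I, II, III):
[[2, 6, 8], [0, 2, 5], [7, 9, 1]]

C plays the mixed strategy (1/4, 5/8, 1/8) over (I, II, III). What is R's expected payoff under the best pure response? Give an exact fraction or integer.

15/2

r1: (2)·(1/4) + (6)·(5/8) + (8)·(1/8) = 21/4.
r2: (0)·(1/4) + (2)·(5/8) + (5)·(1/8) = 15/8.
r3: (7)·(1/4) + (9)·(5/8) + (1)·(1/8) = 15/2.
The best pure response is r3 with expected payoff 15/2.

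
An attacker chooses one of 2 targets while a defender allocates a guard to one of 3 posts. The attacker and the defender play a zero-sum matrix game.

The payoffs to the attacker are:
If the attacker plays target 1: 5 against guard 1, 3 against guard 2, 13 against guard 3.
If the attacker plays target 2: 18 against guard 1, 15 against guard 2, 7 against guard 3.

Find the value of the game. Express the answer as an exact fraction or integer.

29/3

Column guard 1 is strictly dominated by guard 2 for the defender (it gives the attacker more in every row).
The remaining 2×2 game on (target 1, target 2) × (guard 2, guard 3) has no saddle point. Let the attacker play target 1 with probability p; indifference gives 3p + 15(1−p) = 13p + 7(1−p), so p = 4/9.
Similarly the defender's optimal q on guard 2 is 1/3, and the value is 3·(1/3) + (13)·(2/3) = 29/3.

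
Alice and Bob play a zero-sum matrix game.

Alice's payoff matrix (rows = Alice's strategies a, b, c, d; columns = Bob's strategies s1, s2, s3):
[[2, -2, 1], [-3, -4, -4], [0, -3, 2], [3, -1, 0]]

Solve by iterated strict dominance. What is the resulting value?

Row b is strictly dominated by row a (2>-3, -2>-4, 1>-4); eliminate b.
Column s1 is strictly dominated by s2 for Bob (-2<2, -3<0, -1<3); eliminate s1.
Column s3 is strictly dominated by s2 for Bob (-2<1, -3<2, -1<0); eliminate s3.
Row a is strictly dominated by row d (-1>-2); eliminate a.
Row c is strictly dominated by row d (-1>-3); eliminate c.
Only (d, s2) remains, with payoff -1.

-1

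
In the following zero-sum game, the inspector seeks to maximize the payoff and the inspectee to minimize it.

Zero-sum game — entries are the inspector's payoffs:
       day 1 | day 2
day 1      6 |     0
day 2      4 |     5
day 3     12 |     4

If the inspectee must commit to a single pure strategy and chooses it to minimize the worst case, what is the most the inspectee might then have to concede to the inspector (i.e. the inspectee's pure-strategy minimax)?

The worst case (largest entry) in each column is day 1: 12, day 2: 5.
The best (smallest) of these is 5.

5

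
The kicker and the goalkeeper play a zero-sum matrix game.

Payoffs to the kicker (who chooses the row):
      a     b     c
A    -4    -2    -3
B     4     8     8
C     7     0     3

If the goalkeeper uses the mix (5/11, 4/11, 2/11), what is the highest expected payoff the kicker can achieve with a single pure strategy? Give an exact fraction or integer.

A: (-4)·(5/11) + (-2)·(4/11) + (-3)·(2/11) = -34/11.
B: (4)·(5/11) + (8)·(4/11) + (8)·(2/11) = 68/11.
C: (7)·(5/11) + (0)·(4/11) + (3)·(2/11) = 41/11.
The best pure response is B with expected payoff 68/11.

68/11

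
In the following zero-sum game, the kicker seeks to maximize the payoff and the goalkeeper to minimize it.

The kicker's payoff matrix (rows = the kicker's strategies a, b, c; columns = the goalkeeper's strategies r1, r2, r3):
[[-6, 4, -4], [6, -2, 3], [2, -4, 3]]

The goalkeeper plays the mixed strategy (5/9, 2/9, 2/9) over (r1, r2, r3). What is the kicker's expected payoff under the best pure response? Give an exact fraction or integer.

32/9

a: (-6)·(5/9) + (4)·(2/9) + (-4)·(2/9) = -10/3.
b: (6)·(5/9) + (-2)·(2/9) + (3)·(2/9) = 32/9.
c: (2)·(5/9) + (-4)·(2/9) + (3)·(2/9) = 8/9.
The best pure response is b with expected payoff 32/9.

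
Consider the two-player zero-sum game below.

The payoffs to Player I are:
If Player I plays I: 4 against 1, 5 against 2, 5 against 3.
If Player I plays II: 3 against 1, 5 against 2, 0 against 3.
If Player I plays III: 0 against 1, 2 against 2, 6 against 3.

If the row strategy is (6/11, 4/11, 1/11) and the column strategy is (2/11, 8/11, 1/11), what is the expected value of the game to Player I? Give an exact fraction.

524/121

Against (2/11, 8/11, 1/11), each row's expected payoff is I: 53/11; II: 46/11; III: 2.
Taking the (6/11, 4/11, 1/11)-weighted average: (6/11)·(53/11) + (4/11)·(46/11) + (1/11)·(2) = 524/121.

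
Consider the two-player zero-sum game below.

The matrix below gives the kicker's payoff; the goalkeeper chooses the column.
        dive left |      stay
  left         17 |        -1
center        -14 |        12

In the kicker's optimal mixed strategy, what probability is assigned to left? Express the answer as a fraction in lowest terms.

Row minima are -1 and -14, so the kicker's maximin is -1; column maxima are 17 and 12, so the goalkeeper's minimax is 12. These differ, so the equilibrium is in mixed strategies.
Let the kicker play left with probability p. The goalkeeper is indifferent when 17p − 14(1−p) = −p + 12(1−p), giving p = 13/22.

13/22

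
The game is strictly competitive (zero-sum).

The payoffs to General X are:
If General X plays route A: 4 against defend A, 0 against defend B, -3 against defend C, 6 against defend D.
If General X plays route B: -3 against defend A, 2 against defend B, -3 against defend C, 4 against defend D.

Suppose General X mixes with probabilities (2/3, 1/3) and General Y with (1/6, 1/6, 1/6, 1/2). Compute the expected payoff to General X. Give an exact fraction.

Against (1/6, 1/6, 1/6, 1/2), each row's expected payoff is route A: 19/6; route B: 4/3.
Taking the (2/3, 1/3)-weighted average: (2/3)·(19/6) + (1/3)·(4/3) = 23/9.

23/9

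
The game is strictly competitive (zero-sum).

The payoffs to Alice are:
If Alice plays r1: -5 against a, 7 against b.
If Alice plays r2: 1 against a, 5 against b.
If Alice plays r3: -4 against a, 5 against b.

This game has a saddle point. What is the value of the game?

Row minima: -5, 1, -4 → Alice's maximin is 1.
Column maxima: 1, 7 → Bob's minimax is 1.
They coincide at (r2, a), so the value is 1.

1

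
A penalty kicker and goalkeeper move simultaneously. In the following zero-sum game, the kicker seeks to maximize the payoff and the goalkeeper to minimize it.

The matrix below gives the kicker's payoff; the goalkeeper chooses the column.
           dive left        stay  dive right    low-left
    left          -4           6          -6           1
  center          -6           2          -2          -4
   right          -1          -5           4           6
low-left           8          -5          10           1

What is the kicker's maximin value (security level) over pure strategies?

-5

The worst-case payoff for each row is left: -6, center: -6, right: -5, low-left: -5.
The best of these is -5.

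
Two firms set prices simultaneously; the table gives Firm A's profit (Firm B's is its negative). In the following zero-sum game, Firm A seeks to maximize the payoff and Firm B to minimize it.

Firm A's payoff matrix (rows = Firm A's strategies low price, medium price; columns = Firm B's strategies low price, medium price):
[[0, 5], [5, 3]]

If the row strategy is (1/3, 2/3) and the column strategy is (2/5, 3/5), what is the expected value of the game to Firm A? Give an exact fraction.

Against (2/5, 3/5), each row's expected payoff is low price: 3; medium price: 19/5.
Taking the (1/3, 2/3)-weighted average: (1/3)·(3) + (2/3)·(19/5) = 53/15.

53/15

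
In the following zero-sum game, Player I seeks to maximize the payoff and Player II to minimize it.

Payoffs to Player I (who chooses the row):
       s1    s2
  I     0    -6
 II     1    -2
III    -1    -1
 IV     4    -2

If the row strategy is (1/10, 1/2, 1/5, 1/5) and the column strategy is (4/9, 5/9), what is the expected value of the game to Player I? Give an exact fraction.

-11/15

Against (4/9, 5/9), each row's expected payoff is I: -10/3; II: -2/3; III: -1; IV: 2/3.
Taking the (1/10, 1/2, 1/5, 1/5)-weighted average: (1/10)·(-10/3) + (1/2)·(-2/3) + (1/5)·(-1) + (1/5)·(2/3) = -11/15.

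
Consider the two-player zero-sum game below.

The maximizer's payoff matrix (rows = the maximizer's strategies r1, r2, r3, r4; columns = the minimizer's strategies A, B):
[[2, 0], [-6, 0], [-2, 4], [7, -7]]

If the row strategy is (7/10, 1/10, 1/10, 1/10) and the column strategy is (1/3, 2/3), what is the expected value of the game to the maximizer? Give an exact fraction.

7/30

Against (1/3, 2/3), each row's expected payoff is r1: 2/3; r2: -2; r3: 2; r4: -7/3.
Taking the (7/10, 1/10, 1/10, 1/10)-weighted average: (7/10)·(2/3) + (1/10)·(-2) + (1/10)·(2) + (1/10)·(-7/3) = 7/30.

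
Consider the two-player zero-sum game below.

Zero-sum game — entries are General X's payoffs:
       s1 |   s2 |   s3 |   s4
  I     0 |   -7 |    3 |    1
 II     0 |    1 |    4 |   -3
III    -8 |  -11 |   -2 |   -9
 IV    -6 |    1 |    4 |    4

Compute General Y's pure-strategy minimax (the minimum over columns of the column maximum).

0

The worst case (largest entry) in each column is s1: 0, s2: 1, s3: 4, s4: 4.
The best (smallest) of these is 0.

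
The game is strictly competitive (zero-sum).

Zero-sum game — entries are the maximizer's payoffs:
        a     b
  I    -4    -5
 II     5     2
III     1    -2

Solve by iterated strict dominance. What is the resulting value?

2

Column a is strictly dominated by b for the minimizer (-5<-4, 2<5, -2<1); eliminate a.
Row I is strictly dominated by row II (2>-5); eliminate I.
Row III is strictly dominated by row II (2>-2); eliminate III.
Only (II, b) remains, with payoff 2.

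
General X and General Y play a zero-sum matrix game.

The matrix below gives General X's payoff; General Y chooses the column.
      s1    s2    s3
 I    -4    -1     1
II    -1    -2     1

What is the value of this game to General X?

Column s3 is strictly dominated by s2 for General Y (it gives General X more in every row).
The remaining 2×2 game on (I, II) × (s1, s2) has no saddle point. Let General X play I with probability p; indifference gives −4p − (1−p) = −p − 2(1−p), so p = 1/4.
Similarly General Y's optimal q on s1 is 1/4, and the value is -4·(1/4) + (-1)·(3/4) = -7/4.

-7/4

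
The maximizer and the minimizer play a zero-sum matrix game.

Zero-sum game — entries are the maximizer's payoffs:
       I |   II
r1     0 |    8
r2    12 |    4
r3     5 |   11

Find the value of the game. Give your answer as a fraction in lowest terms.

8

Row r1 is strictly dominated by row r3, so the maximizer never plays it.
The remaining 2×2 game on (r2, r3) × (I, II) has no saddle point. Let the maximizer play r2 with probability p; indifference gives 12p + 5(1−p) = 4p + 11(1−p), so p = 3/7.
Similarly the minimizer's optimal q on I is 1/2, and the value is 12·(1/2) + (4)·(1/2) = 8.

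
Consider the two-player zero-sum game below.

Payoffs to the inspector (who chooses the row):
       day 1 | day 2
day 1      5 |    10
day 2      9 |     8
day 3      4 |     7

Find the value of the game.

25/3

Row day 3 is strictly dominated by row day 1, so the inspector never plays it.
The remaining 2×2 game on (day 1, day 2) × (day 1, day 2) has no saddle point. Let the inspector play day 1 with probability p; indifference gives 5p + 9(1−p) = 10p + 8(1−p), so p = 1/6.
Similarly the inspectee's optimal q on day 1 is 1/3, and the value is 5·(1/3) + (10)·(2/3) = 25/3.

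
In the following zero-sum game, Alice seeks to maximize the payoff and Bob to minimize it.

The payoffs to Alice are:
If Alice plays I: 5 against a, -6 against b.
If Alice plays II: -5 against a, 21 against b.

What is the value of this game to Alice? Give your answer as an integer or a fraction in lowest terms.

75/37

Row minima are -6 and -5, so Alice's maximin is -5; column maxima are 5 and 21, so Bob's minimax is 5. These differ, so the equilibrium is in mixed strategies.
Let Alice play I with probability p. Bob is indifferent when 5p − 5(1−p) = −6p + 21(1−p), giving p = 26/37.
Let Bob play a with probability q. Alice is indifferent when 5q − 6(1−q) = −5q + 21(1−q), giving q = 27/37.
The value is 5·(27/37) + (-6)·(10/37) = 75/37.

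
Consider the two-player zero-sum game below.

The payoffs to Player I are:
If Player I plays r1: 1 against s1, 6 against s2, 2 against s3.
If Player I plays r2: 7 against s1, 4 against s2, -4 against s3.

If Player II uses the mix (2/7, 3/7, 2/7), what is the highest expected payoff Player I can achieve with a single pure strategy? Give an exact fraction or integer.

r1: (1)·(2/7) + (6)·(3/7) + (2)·(2/7) = 24/7.
r2: (7)·(2/7) + (4)·(3/7) + (-4)·(2/7) = 18/7.
The best pure response is r1 with expected payoff 24/7.

24/7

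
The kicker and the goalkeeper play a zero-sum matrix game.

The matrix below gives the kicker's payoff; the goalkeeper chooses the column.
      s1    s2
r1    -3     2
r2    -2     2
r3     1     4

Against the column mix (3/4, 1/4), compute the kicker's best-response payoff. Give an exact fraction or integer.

7/4

r1: (-3)·(3/4) + (2)·(1/4) = -7/4.
r2: (-2)·(3/4) + (2)·(1/4) = -1.
r3: (1)·(3/4) + (4)·(1/4) = 7/4.
The best pure response is r3 with expected payoff 7/4.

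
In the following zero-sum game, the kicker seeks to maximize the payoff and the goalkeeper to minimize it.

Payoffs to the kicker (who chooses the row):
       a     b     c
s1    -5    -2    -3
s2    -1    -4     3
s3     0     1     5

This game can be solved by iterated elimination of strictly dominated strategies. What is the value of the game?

0

Row s1 is strictly dominated by row s3 (0>-5, 1>-2, 5>-3); eliminate s1.
Column c is strictly dominated by a for the goalkeeper (-1<3, 0<5); eliminate c.
Row s2 is strictly dominated by row s3 (0>-1, 1>-4); eliminate s2.
Column b is strictly dominated by a for the goalkeeper (0<1); eliminate b.
Only (s3, a) remains, with payoff 0.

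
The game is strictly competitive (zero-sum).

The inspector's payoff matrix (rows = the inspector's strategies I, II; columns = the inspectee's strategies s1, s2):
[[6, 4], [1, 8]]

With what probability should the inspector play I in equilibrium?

Row minima are 4 and 1, so the inspector's maximin is 4; column maxima are 6 and 8, so the inspectee's minimax is 6. These differ, so the equilibrium is in mixed strategies.
Let the inspector play I with probability p. The inspectee is indifferent when 6p + (1−p) = 4p + 8(1−p), giving p = 7/9.

7/9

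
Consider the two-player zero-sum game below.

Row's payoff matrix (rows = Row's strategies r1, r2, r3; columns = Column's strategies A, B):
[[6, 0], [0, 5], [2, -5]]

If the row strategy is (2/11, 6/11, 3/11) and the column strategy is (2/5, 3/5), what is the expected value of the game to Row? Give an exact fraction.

81/55

Against (2/5, 3/5), each row's expected payoff is r1: 12/5; r2: 3; r3: -11/5.
Taking the (2/11, 6/11, 3/11)-weighted average: (2/11)·(12/5) + (6/11)·(3) + (3/11)·(-11/5) = 81/55.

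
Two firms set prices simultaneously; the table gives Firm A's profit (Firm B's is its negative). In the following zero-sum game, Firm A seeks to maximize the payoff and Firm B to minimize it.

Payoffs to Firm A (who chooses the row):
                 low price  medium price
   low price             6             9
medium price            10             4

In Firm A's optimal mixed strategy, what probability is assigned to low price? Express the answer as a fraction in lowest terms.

Row minima are 6 and 4, so Firm A's maximin is 6; column maxima are 10 and 9, so Firm B's minimax is 9. These differ, so the equilibrium is in mixed strategies.
Let Firm A play low price with probability p. Firm B is indifferent when 6p + 10(1−p) = 9p + 4(1−p), giving p = 2/3.

2/3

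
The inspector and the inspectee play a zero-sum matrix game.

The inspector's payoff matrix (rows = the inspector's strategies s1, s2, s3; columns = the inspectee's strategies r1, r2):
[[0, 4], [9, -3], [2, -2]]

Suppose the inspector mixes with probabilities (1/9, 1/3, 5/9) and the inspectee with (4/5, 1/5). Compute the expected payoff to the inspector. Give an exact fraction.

Against (4/5, 1/5), each row's expected payoff is s1: 4/5; s2: 33/5; s3: 6/5.
Taking the (1/9, 1/3, 5/9)-weighted average: (1/9)·(4/5) + (1/3)·(33/5) + (5/9)·(6/5) = 133/45.

133/45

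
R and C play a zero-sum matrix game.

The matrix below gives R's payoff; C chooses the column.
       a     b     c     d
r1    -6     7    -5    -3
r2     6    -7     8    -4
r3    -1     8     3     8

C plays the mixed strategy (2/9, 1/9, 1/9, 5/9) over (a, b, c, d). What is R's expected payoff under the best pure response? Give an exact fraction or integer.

r1: (-6)·(2/9) + (7)·(1/9) + (-5)·(1/9) + (-3)·(5/9) = -25/9.
r2: (6)·(2/9) + (-7)·(1/9) + (8)·(1/9) + (-4)·(5/9) = -7/9.
r3: (-1)·(2/9) + (8)·(1/9) + (3)·(1/9) + (8)·(5/9) = 49/9.
The best pure response is r3 with expected payoff 49/9.

49/9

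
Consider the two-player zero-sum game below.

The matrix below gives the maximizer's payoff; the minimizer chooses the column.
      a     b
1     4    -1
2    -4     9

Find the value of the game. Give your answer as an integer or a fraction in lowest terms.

16/9

Row minima are -1 and -4, so the maximizer's maximin is -1; column maxima are 4 and 9, so the minimizer's minimax is 4. These differ, so the equilibrium is in mixed strategies.
Let the maximizer play 1 with probability p. The minimizer is indifferent when 4p − 4(1−p) = −p + 9(1−p), giving p = 13/18.
Let the minimizer play a with probability q. The maximizer is indifferent when 4q − (1−q) = −4q + 9(1−q), giving q = 5/9.
The value is 4·(5/9) + (-1)·(4/9) = 16/9.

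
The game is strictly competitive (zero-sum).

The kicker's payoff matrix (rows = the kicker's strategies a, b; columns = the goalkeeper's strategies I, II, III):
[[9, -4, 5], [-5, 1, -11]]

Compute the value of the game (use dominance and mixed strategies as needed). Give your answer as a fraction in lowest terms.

-13/7

Column I is strictly dominated by III for the goalkeeper (it gives the kicker more in every row).
The remaining 2×2 game on (a, b) × (II, III) has no saddle point. Let the kicker play a with probability p; indifference gives −4p + (1−p) = 5p − 11(1−p), so p = 4/7.
Similarly the goalkeeper's optimal q on II is 16/21, and the value is -4·(16/21) + (5)·(5/21) = -13/7.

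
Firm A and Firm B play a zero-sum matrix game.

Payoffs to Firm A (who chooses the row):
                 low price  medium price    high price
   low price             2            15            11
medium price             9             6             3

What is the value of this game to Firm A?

Column medium price is strictly dominated by high price for Firm B (it gives Firm A more in every row).
The remaining 2×2 game on (low price, medium price) × (low price, high price) has no saddle point. Let Firm A play low price with probability p; indifference gives 2p + 9(1−p) = 11p + 3(1−p), so p = 2/5.
Similarly Firm B's optimal q on low price is 8/15, and the value is 2·(8/15) + (11)·(7/15) = 31/5.

31/5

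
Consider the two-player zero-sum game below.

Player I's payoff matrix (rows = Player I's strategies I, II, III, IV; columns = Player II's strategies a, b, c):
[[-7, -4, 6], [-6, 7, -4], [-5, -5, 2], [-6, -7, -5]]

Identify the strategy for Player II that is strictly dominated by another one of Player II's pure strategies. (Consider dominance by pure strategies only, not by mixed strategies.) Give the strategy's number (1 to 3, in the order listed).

Player II prefers columns that give Player I less. Compare c with a: -7 < 6, -6 < -4, -5 < 2, -6 < -5.
So a strictly dominates c for Player II; c is strictly dominated.

3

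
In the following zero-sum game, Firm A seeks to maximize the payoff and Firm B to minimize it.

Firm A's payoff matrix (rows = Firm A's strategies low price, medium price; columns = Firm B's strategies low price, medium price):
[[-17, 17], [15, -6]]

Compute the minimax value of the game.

Row minima are -17 and -6, so Firm A's maximin is -6; column maxima are 15 and 17, so Firm B's minimax is 15. These differ, so the equilibrium is in mixed strategies.
Let Firm A play low price with probability p. Firm B is indifferent when −17p + 15(1−p) = 17p − 6(1−p), giving p = 21/55.
Let Firm B play low price with probability q. Firm A is indifferent when −17q + 17(1−q) = 15q − 6(1−q), giving q = 23/55.
The value is -17·(23/55) + (17)·(32/55) = 153/55.

153/55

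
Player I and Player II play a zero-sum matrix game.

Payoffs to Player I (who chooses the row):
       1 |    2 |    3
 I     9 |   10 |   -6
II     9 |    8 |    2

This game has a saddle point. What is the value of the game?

2

Row minima: -6, 2 → Player I's maximin is 2.
Column maxima: 9, 10, 2 → Player II's minimax is 2.
They coincide at (II, 3), so the value is 2.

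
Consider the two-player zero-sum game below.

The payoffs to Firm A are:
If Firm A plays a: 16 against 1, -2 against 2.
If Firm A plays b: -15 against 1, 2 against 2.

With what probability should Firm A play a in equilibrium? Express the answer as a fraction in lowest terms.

17/35

Row minima are -2 and -15, so Firm A's maximin is -2; column maxima are 16 and 2, so Firm B's minimax is 2. These differ, so the equilibrium is in mixed strategies.
Let Firm A play a with probability p. Firm B is indifferent when 16p − 15(1−p) = −2p + 2(1−p), giving p = 17/35.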